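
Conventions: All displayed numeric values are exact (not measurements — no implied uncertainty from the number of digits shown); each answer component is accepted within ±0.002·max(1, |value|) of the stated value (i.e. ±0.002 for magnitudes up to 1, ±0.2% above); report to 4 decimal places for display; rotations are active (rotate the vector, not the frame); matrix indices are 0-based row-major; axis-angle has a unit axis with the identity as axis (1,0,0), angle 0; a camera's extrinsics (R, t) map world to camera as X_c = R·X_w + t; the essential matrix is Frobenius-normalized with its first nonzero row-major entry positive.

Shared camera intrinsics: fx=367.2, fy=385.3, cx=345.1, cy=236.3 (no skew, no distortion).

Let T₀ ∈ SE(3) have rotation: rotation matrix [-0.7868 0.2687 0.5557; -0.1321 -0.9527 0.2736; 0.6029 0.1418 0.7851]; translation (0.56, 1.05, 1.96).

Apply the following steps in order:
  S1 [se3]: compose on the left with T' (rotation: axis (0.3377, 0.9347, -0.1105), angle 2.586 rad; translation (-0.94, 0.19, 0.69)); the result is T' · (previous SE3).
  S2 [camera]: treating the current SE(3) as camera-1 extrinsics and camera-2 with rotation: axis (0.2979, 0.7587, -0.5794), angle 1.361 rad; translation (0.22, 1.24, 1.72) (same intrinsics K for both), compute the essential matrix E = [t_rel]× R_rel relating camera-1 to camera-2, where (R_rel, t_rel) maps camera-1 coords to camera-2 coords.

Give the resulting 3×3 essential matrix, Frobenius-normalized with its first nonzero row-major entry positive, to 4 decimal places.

after S1 (compose_se3): R=[0.6733 -0.7232 0.1538; -0.7374 -0.6414 0.2119; -0.0546 -0.2560 -0.9651], t=(0.2079, 0.5655, -1.2591)
after S2 (essential): [0.0880 -0.5786 0.3777; 0.1260 0.0502 0.2555; -0.2691 -0.3918 -0.4530]

matrix = [0.0880 -0.5786 0.3777; 0.1260 0.0502 0.2555; -0.2691 -0.3918 -0.4530]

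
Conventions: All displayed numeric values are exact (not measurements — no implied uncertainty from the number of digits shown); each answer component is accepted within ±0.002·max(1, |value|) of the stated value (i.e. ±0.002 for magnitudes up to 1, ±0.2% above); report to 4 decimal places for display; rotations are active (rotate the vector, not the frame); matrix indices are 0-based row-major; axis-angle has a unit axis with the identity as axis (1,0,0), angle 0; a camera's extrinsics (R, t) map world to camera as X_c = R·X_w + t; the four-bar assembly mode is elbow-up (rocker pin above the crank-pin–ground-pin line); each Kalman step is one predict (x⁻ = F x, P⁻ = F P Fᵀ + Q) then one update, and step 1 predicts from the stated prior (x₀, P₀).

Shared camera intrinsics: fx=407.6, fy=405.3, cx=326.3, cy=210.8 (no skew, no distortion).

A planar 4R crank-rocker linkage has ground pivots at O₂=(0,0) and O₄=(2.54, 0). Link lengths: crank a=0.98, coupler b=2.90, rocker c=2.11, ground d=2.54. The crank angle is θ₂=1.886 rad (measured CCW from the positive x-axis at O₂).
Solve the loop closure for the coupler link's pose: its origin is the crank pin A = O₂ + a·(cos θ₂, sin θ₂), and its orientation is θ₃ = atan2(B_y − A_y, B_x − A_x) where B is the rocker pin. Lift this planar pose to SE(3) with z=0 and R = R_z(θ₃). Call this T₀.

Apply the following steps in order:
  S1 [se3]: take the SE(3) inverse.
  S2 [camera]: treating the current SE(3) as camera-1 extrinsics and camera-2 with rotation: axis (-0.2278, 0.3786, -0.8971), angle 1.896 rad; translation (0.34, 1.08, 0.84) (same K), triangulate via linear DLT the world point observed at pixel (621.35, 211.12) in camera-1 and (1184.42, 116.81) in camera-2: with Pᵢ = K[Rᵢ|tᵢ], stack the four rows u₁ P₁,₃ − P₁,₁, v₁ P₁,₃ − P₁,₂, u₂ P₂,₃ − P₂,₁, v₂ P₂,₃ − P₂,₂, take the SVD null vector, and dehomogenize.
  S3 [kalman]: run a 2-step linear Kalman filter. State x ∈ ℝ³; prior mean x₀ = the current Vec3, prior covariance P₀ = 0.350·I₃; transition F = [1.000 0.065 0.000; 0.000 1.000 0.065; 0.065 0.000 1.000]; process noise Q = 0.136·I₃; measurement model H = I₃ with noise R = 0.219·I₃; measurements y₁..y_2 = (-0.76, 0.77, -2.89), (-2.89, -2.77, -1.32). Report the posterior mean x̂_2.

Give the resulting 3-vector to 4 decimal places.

result = (-1.7791, -1.2307, -1.4644)

source (fourbar_fk): coupler pose = R=[0.9150 -0.4033 0.0000; 0.4033 0.9150 0.0000; 0.0000 0.0000 1.0000], t=(-0.3038, 0.9317, 0.0000)
after S1 (invert_se3): R=[0.9150 0.4033 0.0000; -0.4033 0.9150 0.0000; 0.0000 0.0000 1.0000], t=(-0.0978, -0.9751, 0.0000)
after S2 (triangulate): (0.7860, 1.4135, 1.6461)
after S3 (kf_track): (-1.7791, -1.2307, -1.4644)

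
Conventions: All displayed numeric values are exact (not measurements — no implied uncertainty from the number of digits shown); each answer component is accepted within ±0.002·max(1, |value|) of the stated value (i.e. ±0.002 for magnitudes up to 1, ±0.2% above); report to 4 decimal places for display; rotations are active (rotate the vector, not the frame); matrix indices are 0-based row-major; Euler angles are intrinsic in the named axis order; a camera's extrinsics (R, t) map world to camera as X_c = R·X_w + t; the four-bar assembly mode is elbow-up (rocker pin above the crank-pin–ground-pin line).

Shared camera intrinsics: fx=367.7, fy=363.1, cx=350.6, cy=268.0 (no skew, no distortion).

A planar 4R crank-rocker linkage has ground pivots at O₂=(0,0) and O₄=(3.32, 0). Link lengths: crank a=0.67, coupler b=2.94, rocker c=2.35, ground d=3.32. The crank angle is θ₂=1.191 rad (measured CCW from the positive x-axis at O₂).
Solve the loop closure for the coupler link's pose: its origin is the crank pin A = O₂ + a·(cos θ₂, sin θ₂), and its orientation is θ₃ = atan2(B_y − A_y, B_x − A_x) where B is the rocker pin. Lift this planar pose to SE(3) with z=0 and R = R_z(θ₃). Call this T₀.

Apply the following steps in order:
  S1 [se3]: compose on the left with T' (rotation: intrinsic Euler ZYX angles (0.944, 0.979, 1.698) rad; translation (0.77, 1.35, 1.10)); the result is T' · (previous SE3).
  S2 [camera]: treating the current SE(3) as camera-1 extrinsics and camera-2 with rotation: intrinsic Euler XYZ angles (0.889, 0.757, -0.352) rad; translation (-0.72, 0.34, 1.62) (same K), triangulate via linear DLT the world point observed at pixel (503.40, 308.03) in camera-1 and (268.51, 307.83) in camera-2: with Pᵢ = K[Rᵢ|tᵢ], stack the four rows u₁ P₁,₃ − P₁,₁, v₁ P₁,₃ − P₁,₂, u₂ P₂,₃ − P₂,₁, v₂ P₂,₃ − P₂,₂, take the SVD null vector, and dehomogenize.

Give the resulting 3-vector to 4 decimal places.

result = (-1.7165, 1.4299, 0.9225)

source (fourbar_fk): coupler pose = R=[0.8297 -0.5582 0.0000; 0.5582 0.8297 0.0000; 0.0000 0.0000 1.0000], t=(0.2484, 0.6223, 0.0000)
after S1 (compose_se3): R=[0.5984 0.3032 0.7416; 0.7055 0.2393 -0.6671; -0.3797 0.9224 -0.0708], t=(1.2157, 1.8308, 1.2382)
after S2 (triangulate): (-1.7165, 1.4299, 0.9225)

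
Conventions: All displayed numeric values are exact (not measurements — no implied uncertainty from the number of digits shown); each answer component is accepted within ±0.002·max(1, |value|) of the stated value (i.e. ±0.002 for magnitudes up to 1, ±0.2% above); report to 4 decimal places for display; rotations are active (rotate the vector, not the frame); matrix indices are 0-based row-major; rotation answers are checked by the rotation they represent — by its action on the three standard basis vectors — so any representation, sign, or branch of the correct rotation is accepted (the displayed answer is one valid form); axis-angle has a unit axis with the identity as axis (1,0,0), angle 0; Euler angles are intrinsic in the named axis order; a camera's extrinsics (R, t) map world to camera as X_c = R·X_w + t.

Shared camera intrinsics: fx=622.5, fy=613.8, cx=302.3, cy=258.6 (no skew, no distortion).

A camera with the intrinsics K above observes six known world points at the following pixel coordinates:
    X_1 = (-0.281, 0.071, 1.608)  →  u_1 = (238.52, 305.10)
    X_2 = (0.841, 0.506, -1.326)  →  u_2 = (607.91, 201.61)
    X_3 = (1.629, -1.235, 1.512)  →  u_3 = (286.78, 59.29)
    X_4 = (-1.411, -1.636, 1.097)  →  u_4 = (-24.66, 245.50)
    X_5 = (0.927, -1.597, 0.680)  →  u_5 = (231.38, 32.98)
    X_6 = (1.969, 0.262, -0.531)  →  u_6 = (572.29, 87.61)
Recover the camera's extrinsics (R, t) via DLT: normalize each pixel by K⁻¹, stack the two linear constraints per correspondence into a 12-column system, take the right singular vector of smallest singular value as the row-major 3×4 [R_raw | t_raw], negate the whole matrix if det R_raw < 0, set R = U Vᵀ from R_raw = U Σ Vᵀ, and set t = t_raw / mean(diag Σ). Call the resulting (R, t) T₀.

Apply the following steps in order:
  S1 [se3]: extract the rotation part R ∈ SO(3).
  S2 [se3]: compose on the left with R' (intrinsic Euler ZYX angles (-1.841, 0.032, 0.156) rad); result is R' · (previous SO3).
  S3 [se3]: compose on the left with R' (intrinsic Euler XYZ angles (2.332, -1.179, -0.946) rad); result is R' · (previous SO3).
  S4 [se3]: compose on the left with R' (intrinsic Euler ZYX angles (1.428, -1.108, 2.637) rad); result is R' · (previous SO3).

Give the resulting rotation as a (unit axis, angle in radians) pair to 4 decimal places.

source (pnp_recover): camera pose = R=[0.6504 0.6615 -0.3733; -0.6860 0.7226 0.0853; 0.3262 0.2007 0.9238], t=(0.1800, 0.0300, 4.0200)
after S1 (rot_of_se3): [0.6504 0.6615 -0.3733; -0.6860 0.7226 0.0853; 0.3262 0.2007 0.9238]
after S2 (compose_so3): [-0.8773 0.4787 0.0346; -0.4387 -0.8290 0.3469; 0.1947 0.2892 0.9373]
after S3 (compose_so3): [-0.5118 -0.4171 -0.7511; 0.2138 0.7849 -0.5815; 0.8321 -0.4582 -0.3125]
after S4 (compose_so3): [0.6305 0.3349 -0.7002; 0.2436 -0.9419 -0.2312; -0.7370 -0.0247 -0.6755]

rotation (axis_angle) = ((0.9026, 0.1608, -0.3994), 3.0269)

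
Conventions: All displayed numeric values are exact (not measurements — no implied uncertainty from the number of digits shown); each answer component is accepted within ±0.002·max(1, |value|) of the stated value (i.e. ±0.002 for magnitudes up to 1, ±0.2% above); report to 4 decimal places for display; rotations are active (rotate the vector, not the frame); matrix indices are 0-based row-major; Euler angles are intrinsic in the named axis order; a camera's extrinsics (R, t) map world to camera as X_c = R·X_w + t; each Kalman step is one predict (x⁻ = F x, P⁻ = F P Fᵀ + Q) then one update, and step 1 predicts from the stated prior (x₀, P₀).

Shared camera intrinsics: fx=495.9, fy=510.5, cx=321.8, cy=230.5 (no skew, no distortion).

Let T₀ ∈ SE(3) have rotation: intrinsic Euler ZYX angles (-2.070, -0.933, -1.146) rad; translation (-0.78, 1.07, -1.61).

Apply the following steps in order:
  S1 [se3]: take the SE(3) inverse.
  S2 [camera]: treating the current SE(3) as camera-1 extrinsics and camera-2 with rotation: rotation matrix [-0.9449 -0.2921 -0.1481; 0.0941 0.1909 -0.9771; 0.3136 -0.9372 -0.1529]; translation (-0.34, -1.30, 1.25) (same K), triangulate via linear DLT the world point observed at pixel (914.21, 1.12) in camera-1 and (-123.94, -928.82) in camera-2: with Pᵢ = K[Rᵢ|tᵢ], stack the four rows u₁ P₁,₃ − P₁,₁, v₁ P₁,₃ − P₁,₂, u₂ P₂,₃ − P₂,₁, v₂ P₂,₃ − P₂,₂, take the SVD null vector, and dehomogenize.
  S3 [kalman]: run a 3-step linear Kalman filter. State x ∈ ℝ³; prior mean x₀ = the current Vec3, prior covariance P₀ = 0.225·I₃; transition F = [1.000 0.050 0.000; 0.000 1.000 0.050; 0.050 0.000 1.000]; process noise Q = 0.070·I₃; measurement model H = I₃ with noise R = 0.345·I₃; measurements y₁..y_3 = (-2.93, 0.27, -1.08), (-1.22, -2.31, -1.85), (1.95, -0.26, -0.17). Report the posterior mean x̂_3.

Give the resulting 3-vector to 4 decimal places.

result = (-0.0843, -0.5319, -0.6571)

after S1 (invert_se3): R=[-0.2850 -0.5228 0.8034; 0.0114 -0.8400 -0.5425; 0.9584 -0.1455 0.2454], t=(1.6305, 0.0342, 1.2983)
after S2 (triangulate): (0.1140, 0.4973, 0.5037)
after S3 (kf_track): (-0.0843, -0.5319, -0.6571)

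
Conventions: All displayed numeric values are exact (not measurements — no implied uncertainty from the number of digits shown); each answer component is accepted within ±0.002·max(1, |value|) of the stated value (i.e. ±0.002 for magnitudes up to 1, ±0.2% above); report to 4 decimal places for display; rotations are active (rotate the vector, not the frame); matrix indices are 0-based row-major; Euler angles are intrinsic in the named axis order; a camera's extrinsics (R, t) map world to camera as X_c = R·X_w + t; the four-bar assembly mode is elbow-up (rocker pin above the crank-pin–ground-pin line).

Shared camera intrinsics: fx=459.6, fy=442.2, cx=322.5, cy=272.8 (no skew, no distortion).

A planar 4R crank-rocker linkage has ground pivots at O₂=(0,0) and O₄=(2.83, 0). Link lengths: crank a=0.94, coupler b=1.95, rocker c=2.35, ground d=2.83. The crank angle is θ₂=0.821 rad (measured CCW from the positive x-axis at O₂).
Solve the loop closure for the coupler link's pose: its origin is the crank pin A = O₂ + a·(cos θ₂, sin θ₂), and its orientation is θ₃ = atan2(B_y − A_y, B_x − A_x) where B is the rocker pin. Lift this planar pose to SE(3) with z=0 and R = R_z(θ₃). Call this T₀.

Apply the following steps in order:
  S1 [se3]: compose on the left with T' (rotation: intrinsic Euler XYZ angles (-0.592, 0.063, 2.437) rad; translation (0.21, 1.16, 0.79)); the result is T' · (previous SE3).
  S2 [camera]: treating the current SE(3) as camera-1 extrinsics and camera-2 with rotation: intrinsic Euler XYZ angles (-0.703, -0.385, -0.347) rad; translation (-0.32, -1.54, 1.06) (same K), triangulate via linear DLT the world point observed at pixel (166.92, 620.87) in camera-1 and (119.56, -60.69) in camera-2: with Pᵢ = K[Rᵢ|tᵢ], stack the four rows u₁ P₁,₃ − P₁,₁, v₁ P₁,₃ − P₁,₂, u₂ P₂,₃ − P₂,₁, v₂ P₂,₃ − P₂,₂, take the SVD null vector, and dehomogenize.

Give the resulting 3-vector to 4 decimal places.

source (fourbar_fk): coupler pose = R=[0.6533 -0.7571 0.0000; 0.7571 0.6533 0.0000; 0.0000 0.0000 1.0000], t=(0.6406, 0.6879, 0.0000)
after S1 (compose_se3): R=[-0.9862 0.1534 0.0630; -0.0928 -0.8254 0.5569; 0.1374 0.5434 0.8282], t=(-0.7218, 1.1022, 0.8997)
after S2 (triangulate): (-0.1260, 0.2903, 0.5852)

result = (-0.1260, 0.2903, 0.5852)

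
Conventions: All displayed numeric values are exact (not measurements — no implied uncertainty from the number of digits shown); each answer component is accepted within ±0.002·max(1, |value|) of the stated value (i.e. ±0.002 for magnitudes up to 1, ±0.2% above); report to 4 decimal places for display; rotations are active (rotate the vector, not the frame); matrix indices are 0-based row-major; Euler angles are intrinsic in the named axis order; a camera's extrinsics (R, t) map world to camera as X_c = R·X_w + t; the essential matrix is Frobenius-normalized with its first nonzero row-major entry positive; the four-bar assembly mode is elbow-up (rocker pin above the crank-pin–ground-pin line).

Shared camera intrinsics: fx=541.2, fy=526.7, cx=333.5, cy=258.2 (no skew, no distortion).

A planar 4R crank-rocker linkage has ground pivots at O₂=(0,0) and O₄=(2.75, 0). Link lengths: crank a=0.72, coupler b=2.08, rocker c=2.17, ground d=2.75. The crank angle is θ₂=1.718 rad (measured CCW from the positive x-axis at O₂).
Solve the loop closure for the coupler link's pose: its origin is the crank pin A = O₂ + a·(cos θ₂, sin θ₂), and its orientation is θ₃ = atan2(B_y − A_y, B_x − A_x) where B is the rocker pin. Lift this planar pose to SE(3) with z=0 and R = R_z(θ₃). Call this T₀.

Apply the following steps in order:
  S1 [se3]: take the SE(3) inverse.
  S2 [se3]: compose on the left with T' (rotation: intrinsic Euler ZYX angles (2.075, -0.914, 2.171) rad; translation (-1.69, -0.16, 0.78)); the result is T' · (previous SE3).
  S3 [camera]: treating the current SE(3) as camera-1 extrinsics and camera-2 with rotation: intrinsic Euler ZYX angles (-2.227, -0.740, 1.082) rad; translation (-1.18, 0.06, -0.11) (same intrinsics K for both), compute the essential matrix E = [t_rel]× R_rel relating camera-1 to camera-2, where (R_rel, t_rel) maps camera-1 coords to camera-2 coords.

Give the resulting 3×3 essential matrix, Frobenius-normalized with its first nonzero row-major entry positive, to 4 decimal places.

matrix = [0.0517 0.4996 0.4725; -0.0037 0.1274 0.0937; -0.4393 0.3998 -0.3828]

source (fourbar_fk): coupler pose = R=[0.8344 -0.5511 0.0000; 0.5511 0.8344 0.0000; 0.0000 0.0000 1.0000], t=(-0.1056, 0.7122, 0.0000)
after S1 (invert_se3): R=[0.8344 0.5511 0.0000; -0.5511 0.8344 0.0000; 0.0000 0.0000 1.0000], t=(-0.3044, -0.6525, 0.0000)
after S2 (compose_se3): R=[-0.6927 0.5135 0.5064; 0.6111 0.0449 0.7903; 0.3831 0.8569 -0.3449], t=(-2.1289, -0.1274, 0.2102)
after S3 (essential): [0.0517 0.4996 0.4725; -0.0037 0.1274 0.0937; -0.4393 0.3998 -0.3828]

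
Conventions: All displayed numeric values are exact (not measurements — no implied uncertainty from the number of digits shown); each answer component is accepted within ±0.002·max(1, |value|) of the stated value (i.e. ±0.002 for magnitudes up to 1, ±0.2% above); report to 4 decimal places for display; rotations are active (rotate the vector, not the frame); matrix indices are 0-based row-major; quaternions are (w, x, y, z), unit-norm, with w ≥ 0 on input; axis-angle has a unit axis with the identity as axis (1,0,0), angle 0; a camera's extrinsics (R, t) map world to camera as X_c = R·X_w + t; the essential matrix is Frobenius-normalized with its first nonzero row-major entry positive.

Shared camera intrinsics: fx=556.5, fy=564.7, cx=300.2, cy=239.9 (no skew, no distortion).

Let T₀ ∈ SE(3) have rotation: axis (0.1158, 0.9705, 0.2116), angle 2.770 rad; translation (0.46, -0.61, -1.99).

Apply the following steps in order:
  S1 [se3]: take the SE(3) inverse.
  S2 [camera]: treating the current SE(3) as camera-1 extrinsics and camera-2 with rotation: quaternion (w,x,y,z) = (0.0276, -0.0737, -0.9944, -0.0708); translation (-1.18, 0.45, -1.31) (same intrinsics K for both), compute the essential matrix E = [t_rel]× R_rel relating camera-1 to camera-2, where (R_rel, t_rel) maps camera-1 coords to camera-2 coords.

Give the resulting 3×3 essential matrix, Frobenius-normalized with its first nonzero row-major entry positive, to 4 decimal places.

after S1 (invert_se3): R=[-0.9059 0.2939 -0.3050; 0.1403 0.8876 0.4387; 0.3996 0.3546 -0.8453], t=(-0.0109, 1.3500, -1.6496)
after S2 (essential): [0.0688 0.1835 0.2009; -0.4112 0.2026 -0.5180; -0.0654 0.6219 0.2274]

matrix = [0.0688 0.1835 0.2009; -0.4112 0.2026 -0.5180; -0.0654 0.6219 0.2274]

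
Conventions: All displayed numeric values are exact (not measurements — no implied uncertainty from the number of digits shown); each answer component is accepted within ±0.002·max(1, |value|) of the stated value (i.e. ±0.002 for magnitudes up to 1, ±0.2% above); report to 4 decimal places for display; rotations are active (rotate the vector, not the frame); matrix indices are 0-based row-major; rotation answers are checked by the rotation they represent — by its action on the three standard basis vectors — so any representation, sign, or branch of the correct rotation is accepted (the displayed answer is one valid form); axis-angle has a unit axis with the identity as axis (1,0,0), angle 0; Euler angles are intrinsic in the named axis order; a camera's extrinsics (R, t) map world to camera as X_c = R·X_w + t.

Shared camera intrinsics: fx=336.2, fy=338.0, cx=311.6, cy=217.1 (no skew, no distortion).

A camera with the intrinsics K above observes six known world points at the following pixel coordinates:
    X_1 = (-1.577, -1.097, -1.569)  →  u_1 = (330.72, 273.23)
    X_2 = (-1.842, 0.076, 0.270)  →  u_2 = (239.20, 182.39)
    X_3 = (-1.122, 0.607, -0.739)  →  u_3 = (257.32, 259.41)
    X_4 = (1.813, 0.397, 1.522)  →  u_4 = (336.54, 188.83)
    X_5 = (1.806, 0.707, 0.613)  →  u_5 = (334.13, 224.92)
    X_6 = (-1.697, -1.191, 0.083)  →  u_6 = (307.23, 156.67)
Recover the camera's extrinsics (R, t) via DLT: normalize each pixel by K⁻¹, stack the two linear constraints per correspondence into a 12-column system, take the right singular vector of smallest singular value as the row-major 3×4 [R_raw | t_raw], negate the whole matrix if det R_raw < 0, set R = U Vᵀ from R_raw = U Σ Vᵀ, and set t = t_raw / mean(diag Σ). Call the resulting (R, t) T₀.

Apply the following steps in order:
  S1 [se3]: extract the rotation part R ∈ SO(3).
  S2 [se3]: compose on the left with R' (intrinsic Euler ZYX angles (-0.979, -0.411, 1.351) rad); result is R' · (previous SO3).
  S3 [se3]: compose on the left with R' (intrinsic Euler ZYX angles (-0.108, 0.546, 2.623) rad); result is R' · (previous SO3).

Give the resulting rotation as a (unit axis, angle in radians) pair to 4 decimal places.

source (pnp_recover): camera pose = R=[0.6215 -0.7626 -0.1794; 0.2213 0.3906 -0.8936; 0.7515 0.5157 0.4115], t=(0.0999, 0.0700, 6.5799)
after S1 (rot_of_se3): [0.6215 -0.7626 -0.1794; 0.2213 0.3906 -0.8936; 0.7515 0.5157 0.4115]
after S2 (compose_so3): [-0.3354 -0.8470 -0.4124; -0.7292 0.5106 -0.4556; 0.5965 0.1479 -0.7889]
after S3 (compose_so3): [-0.7026 -0.7110 -0.0285; 0.4158 -0.4427 0.7944; -0.5774 0.5463 0.6067]

rotation (axis_angle) = ((-0.1942, 0.4296, 0.8819), 2.4486)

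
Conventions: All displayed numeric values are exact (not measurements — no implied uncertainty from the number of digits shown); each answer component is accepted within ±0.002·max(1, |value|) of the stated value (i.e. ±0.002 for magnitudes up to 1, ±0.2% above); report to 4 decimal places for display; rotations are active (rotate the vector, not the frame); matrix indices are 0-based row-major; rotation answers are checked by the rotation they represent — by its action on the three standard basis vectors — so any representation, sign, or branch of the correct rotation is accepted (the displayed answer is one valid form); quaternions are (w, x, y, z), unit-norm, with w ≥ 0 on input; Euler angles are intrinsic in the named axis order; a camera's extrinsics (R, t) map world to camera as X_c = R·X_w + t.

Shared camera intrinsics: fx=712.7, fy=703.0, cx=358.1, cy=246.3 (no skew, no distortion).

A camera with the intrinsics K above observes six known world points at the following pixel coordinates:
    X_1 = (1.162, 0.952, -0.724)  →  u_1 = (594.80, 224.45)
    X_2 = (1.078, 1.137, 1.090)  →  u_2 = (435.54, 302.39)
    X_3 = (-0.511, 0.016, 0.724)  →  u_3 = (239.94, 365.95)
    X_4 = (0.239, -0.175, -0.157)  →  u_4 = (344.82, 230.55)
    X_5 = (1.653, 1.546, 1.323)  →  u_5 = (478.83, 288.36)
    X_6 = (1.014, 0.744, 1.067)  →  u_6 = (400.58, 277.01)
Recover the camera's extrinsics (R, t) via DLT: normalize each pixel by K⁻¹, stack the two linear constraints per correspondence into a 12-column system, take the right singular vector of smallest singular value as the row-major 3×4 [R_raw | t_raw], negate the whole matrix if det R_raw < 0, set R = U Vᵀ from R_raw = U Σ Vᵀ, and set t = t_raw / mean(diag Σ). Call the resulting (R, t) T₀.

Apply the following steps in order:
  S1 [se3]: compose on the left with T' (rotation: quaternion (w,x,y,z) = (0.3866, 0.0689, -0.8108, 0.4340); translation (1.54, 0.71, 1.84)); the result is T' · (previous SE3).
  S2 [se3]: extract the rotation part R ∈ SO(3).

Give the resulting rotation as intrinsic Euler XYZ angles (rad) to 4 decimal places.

rotation (euler_xyz) = (2.4801, -0.2328, 1.8920)

source (pnp_recover): camera pose = R=[0.4946 0.7098 -0.5016; -0.7113 0.6622 0.2358; 0.4995 0.2401 0.8324], t=(-0.1500, 0.2299, 4.1993)
after S1 (compose_se3): R=[-0.3072 -0.9233 -0.2307; -0.7040 0.3836 -0.5977; 0.6403 -0.0212 -0.7678], t=(-0.8407, -2.3617, 0.2254)
after S2 (rot_of_se3): [-0.3072 -0.9233 -0.2307; -0.7040 0.3836 -0.5977; 0.6403 -0.0212 -0.7678]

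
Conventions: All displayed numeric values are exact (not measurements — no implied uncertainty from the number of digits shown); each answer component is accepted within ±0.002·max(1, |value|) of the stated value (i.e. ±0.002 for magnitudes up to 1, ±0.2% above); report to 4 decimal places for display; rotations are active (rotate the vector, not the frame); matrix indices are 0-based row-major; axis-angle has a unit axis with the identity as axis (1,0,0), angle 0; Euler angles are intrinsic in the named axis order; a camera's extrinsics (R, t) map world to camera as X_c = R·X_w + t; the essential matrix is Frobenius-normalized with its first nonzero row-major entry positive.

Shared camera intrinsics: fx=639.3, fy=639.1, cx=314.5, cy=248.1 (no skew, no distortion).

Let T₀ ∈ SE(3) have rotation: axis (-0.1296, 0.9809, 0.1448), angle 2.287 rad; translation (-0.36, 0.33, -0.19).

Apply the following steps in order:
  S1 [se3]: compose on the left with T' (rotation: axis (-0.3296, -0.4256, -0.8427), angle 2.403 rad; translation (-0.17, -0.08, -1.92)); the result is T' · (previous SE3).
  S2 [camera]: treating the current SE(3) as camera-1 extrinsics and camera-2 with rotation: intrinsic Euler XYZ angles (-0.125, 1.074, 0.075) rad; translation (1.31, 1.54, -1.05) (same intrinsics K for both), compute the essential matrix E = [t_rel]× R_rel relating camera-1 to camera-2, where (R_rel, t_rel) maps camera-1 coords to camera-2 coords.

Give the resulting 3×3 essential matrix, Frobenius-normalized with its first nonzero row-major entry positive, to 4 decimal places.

matrix = [0.4702 -0.0417 -0.4520; -0.0072 0.3147 0.2974; -0.3630 -0.4864 -0.1306]

after S1 (compose_se3): R=[0.1122 0.9637 -0.2421; -0.4059 -0.1780 -0.8964; -0.9070 0.1988 0.3712], t=(0.2586, -0.2643, -2.1587)
after S2 (essential): [0.4702 -0.0417 -0.4520; -0.0072 0.3147 0.2974; -0.3630 -0.4864 -0.1306]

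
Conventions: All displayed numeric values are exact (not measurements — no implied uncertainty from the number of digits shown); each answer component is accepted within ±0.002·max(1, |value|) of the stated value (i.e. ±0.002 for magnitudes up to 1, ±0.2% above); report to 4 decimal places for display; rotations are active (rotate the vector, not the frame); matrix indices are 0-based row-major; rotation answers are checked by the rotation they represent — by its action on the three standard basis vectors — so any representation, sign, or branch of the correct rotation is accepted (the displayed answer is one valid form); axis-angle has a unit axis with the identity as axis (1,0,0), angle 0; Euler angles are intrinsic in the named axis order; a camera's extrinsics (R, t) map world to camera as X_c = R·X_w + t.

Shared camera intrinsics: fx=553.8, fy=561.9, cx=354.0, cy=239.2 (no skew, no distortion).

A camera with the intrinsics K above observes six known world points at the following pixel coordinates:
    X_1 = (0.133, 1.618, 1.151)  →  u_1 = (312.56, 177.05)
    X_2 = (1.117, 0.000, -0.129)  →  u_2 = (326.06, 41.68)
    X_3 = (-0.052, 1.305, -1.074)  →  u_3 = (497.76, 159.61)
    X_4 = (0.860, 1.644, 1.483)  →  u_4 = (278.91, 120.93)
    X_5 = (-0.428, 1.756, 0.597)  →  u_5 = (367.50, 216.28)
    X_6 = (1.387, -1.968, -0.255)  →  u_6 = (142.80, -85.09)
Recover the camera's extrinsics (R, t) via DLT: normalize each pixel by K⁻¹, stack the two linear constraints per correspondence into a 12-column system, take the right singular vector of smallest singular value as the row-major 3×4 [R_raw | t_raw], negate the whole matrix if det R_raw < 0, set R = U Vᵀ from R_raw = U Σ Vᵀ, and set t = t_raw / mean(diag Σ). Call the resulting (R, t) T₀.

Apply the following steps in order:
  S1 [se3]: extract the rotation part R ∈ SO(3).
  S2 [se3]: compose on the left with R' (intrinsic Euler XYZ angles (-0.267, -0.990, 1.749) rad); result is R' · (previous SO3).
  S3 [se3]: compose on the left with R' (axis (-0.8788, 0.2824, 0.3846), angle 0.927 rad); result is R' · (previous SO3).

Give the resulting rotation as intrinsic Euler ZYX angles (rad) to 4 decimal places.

source (pnp_recover): camera pose = R=[-0.1785 0.4277 -0.8861; -0.9790 -0.1672 0.1165; -0.0983 0.8884 0.4485], t=(-0.1401, -0.4601, 4.6302)
after S1 (rot_of_se3): [-0.1785 0.4277 -0.8861; -0.9790 -0.1672 0.1165; -0.0983 0.8884 0.4485]
after S2 (compose_so3): [0.6282 -0.6940 -0.3517; 0.2032 0.5827 -0.7869; 0.7510 0.4228 0.5071]
after S3 (compose_so3): [0.5565 -0.8295 0.0464; 0.8199 0.5393 -0.1922; 0.1344 0.1450 0.9802]

rotation (euler_zyx) = (0.9745, -0.1349, 0.1469)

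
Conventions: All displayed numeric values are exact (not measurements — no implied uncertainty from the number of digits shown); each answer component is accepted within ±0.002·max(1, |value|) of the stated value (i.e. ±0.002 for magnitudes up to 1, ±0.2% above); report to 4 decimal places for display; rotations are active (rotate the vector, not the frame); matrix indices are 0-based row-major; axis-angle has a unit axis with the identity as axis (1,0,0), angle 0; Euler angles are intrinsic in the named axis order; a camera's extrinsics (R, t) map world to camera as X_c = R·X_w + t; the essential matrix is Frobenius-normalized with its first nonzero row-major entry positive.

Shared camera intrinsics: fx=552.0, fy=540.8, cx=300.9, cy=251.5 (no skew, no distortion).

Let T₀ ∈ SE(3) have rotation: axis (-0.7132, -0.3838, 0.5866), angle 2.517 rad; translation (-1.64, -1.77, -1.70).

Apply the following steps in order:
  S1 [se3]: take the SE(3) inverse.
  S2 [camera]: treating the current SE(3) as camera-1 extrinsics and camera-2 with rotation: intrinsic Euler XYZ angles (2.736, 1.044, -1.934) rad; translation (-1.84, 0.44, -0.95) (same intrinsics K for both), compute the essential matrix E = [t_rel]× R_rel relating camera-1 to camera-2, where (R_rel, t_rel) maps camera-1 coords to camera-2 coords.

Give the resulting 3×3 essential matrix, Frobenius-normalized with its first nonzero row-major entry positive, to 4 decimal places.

after S1 (invert_se3): R=[0.1100 0.8387 -0.5333; 0.1528 -0.5445 -0.8248; -0.9821 0.0092 -0.1880], t=(0.7583, -2.1152, -1.9140)
after S2 (essential): [0.1618 -0.0103 0.2147; -0.4470 0.0027 -0.4781; 0.4993 0.2175 -0.4501]

matrix = [0.1618 -0.0103 0.2147; -0.4470 0.0027 -0.4781; 0.4993 0.2175 -0.4501]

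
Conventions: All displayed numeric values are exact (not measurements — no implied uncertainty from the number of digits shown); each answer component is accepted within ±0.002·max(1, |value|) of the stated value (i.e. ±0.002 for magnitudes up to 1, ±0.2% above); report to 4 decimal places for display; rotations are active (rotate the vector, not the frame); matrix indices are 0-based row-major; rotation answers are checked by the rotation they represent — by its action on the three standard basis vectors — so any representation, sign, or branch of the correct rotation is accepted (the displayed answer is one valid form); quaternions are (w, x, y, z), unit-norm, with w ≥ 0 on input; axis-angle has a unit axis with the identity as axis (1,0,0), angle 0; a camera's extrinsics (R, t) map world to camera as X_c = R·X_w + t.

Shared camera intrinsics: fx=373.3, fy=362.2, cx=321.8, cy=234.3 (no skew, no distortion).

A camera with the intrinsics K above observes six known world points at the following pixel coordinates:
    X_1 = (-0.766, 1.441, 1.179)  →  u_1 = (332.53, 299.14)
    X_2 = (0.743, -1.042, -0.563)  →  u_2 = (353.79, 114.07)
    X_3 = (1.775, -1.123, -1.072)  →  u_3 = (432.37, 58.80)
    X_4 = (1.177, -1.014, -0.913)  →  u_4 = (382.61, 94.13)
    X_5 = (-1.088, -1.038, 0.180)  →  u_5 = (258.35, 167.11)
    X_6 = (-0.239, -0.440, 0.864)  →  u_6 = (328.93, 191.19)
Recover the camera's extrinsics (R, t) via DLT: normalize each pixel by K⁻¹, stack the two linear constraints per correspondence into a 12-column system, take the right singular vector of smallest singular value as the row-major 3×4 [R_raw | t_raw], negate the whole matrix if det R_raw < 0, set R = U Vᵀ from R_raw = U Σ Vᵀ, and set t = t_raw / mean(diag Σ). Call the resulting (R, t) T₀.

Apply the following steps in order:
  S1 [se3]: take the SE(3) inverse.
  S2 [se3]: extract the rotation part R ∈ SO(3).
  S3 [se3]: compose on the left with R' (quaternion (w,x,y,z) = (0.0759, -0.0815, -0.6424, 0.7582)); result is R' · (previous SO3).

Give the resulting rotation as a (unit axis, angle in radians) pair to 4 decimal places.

rotation (axis_angle) = ((0.0326, 0.6234, -0.7812), 2.8892)

source (pnp_recover): camera pose = R=[0.9136 0.2384 0.3295; -0.2492 0.9684 -0.0097; -0.3214 -0.0732 0.9441], t=(0.1600, -0.3802, 5.4207)
after S1 (invert_se3): R=[0.9136 -0.2492 -0.3214; 0.2384 0.9684 -0.0732; 0.3295 -0.0097 0.9441], t=(1.5014, 0.7269, -5.1741)
after S2 (rot_of_se3): [0.9136 -0.2492 -0.3214; 0.2384 0.9684 -0.0732; 0.3295 -0.0097 0.9441]
after S3 (compose_so3): [-0.9662 0.2351 0.1055; -0.1550 -0.2033 -0.9668; -0.2059 -0.9505 0.2329]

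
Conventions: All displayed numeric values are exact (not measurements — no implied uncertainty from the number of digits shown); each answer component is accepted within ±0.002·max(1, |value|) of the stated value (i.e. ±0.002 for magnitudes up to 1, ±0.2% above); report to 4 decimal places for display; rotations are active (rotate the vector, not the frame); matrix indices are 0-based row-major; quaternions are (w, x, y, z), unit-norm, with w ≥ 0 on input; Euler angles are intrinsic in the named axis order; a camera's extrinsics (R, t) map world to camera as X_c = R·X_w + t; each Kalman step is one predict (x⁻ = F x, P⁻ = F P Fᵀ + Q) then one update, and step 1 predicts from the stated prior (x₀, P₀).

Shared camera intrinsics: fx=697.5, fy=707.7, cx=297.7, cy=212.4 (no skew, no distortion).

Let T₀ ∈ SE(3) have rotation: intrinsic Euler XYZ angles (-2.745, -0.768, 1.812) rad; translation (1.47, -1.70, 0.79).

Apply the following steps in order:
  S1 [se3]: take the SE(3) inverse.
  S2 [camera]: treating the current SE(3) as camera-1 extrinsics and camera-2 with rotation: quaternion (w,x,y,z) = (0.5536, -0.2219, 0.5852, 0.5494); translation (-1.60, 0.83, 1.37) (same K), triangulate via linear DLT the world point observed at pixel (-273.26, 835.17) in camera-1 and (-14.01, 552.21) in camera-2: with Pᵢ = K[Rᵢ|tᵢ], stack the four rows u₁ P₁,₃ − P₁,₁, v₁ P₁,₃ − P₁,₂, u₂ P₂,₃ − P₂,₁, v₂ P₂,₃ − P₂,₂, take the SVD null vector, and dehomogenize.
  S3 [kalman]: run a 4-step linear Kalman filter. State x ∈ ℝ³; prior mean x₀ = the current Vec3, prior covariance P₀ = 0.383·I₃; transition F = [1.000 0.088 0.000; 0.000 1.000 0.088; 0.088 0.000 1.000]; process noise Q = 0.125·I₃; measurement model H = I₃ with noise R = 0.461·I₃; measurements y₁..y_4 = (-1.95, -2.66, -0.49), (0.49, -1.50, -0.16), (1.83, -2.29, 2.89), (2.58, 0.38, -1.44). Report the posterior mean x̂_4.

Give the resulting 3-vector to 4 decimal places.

result = (1.1097, -0.6772, 0.2035)

after S1 (invert_se3): R=[-0.1718 -0.9598 -0.2220; -0.6985 -0.0402 0.7145; -0.6947 0.2779 -0.6635], t=(-1.2036, 0.3939, 2.0177)
after S2 (triangulate): (-1.5306, 0.9396, 1.1675)
after S3 (kf_track): (1.1097, -0.6772, 0.2035)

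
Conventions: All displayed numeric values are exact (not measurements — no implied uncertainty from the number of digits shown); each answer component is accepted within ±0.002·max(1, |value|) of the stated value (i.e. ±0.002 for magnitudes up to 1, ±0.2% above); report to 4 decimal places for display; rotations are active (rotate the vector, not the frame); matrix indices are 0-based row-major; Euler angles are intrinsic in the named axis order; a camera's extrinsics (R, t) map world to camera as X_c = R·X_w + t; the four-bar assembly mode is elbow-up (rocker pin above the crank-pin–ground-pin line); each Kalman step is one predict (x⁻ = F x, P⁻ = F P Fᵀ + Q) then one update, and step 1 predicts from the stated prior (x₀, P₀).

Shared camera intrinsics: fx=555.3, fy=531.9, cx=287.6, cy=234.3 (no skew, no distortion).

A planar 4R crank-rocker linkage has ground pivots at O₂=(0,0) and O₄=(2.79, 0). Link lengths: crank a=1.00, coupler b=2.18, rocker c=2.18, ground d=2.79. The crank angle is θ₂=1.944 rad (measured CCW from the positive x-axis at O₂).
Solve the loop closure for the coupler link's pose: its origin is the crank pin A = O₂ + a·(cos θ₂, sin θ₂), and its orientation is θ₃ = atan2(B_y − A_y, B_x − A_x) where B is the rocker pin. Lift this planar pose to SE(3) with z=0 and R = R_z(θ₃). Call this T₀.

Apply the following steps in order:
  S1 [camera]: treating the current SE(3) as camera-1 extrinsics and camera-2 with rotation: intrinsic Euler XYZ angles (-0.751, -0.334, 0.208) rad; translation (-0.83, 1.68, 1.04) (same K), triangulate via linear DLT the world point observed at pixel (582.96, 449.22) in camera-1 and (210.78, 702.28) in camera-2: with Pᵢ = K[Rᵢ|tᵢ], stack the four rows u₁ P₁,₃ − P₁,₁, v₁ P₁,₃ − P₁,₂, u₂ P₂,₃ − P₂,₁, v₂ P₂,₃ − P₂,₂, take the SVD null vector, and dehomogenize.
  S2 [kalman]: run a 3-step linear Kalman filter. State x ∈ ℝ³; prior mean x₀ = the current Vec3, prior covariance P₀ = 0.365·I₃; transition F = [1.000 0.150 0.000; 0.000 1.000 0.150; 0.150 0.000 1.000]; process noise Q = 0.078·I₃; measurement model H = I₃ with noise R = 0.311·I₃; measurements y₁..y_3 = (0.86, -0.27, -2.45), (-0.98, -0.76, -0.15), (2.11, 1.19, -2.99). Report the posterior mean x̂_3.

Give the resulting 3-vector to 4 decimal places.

result = (0.7425, 0.0237, -1.4127)

source (fourbar_fk): coupler pose = R=[0.9094 -0.4160 0.0000; 0.4160 0.9094 0.0000; 0.0000 0.0000 1.0000], t=(-0.3646, 0.9312, 0.0000)
after S1 (triangulate): (0.8076, -0.8048, 1.3247)
after S2 (kf_track): (0.7425, 0.0237, -1.4127)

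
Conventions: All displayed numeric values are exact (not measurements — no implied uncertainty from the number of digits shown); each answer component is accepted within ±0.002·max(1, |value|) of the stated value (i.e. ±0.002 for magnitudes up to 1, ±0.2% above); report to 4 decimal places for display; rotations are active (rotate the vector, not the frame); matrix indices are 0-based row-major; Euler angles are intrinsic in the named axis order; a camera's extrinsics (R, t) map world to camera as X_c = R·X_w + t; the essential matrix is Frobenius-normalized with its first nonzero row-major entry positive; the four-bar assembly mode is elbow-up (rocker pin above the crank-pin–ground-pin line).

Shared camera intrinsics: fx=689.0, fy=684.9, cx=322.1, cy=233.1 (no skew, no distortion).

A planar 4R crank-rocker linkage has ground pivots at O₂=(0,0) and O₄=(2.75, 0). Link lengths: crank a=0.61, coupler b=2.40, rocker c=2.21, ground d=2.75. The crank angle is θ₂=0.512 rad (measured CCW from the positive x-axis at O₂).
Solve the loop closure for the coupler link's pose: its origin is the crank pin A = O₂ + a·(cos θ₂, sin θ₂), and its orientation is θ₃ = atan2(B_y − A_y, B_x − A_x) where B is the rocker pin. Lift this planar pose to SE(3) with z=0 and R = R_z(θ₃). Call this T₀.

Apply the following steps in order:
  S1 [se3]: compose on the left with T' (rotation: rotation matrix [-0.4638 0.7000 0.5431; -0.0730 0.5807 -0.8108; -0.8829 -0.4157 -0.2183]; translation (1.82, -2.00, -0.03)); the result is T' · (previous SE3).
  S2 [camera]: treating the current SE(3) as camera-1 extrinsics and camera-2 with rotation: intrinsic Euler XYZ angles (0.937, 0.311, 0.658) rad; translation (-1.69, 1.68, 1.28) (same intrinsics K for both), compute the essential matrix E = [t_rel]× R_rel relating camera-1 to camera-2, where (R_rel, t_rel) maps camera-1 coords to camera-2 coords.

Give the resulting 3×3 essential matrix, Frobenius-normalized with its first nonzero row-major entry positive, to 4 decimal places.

matrix = [0.5629 0.0945 -0.0985; 0.4143 0.0215 0.0342; 0.0908 -0.2786 0.6367]

source (fourbar_fk): coupler pose = R=[0.6546 -0.7560 0.0000; 0.7560 0.6546 0.0000; 0.0000 0.0000 1.0000], t=(0.5318, 0.2989, 0.0000)
after S1 (compose_se3): R=[0.2255 0.8088 0.5431; 0.3912 0.4353 -0.8108; -0.8922 0.3953 -0.2183], t=(1.7825, -1.8653, -0.6238)
after S2 (essential): [0.5629 0.0945 -0.0985; 0.4143 0.0215 0.0342; 0.0908 -0.2786 0.6367]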